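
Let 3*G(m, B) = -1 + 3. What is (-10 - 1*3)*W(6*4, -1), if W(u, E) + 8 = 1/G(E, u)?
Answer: 169/2 ≈ 84.500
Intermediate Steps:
G(m, B) = 2/3 (G(m, B) = (-1 + 3)/3 = (1/3)*2 = 2/3)
W(u, E) = -13/2 (W(u, E) = -8 + 1/(2/3) = -8 + 1*(3/2) = -8 + 3/2 = -13/2)
(-10 - 1*3)*W(6*4, -1) = (-10 - 1*3)*(-13/2) = (-10 - 3)*(-13/2) = -13*(-13/2) = 169/2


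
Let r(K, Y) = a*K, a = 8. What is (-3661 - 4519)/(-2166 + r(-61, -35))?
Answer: 4090/1327 ≈ 3.0821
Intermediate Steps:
r(K, Y) = 8*K
(-3661 - 4519)/(-2166 + r(-61, -35)) = (-3661 - 4519)/(-2166 + 8*(-61)) = -8180/(-2166 - 488) = -8180/(-2654) = -8180*(-1/2654) = 4090/1327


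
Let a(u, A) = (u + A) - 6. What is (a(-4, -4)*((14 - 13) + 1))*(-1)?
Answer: 28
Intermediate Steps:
a(u, A) = -6 + A + u (a(u, A) = (A + u) - 6 = -6 + A + u)
(a(-4, -4)*((14 - 13) + 1))*(-1) = ((-6 - 4 - 4)*((14 - 13) + 1))*(-1) = -14*(1 + 1)*(-1) = -14*2*(-1) = -28*(-1) = 28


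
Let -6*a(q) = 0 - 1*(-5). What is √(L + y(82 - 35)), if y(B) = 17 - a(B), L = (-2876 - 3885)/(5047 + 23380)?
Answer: √511877541126/170562 ≈ 4.1947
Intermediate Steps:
a(q) = -⅚ (a(q) = -(0 - 1*(-5))/6 = -(0 + 5)/6 = -⅙*5 = -⅚)
L = -6761/28427 ≈ -0.23784
y(B) = 107/6 (y(B) = 17 - 1*(-⅚) = 17 + ⅚ = 107/6)
√(L + y(82 - 35)) = √(-6761/28427 + 107/6) = √(3001123/170562) = √511877541126/170562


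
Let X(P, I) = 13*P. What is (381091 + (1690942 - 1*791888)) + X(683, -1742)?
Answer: 1289024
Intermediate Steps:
(381091 + (1690942 - 1*791888)) + X(683, -1742) = (381091 + (1690942 - 1*791888)) + 13*683 = (381091 + (1690942 - 791888)) + 8879 = (381091 + 899054) + 8879 = 1280145 + 8879 = 1289024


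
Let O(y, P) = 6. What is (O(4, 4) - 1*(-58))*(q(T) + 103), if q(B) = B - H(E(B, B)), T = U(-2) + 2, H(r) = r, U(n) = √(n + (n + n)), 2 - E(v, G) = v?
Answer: 6720 + 128*I*√6 ≈ 6720.0 + 313.53*I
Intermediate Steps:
E(v, G) = 2 - v
U(n) = √3*√n (U(n) = √(n + 2*n) = √(3*n) = √3*√n)
T = 2 + I*√6 (T = √3*√(-2) + 2 = √3*(I*√2) + 2 = I*√6 + 2 = 2 + I*√6 ≈ 2.0 + 2.4495*I)
q(B) = -2 + 2*B (q(B) = B - (2 - B) = B + (-2 + B) = -2 + 2*B)
(O(4, 4) - 1*(-58))*(q(T) + 103) = (6 - 1*(-58))*((-2 + 2*(2 + I*√6)) + 103) = (6 + 58)*((-2 + (4 + 2*I*√6)) + 103) = 64*((2 + 2*I*√6) + 103) = 64*(105 + 2*I*√6) = 6720 + 128*I*√6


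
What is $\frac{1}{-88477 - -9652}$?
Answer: $- \frac{1}{78825} \approx -1.2686 \cdot 10^{-5}$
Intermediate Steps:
$\frac{1}{-88477 - -9652} = \frac{1}{-88477 + 9652} = \frac{1}{-78825} = - \frac{1}{78825}$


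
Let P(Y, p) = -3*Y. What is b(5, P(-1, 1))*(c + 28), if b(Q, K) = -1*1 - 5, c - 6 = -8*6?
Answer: 84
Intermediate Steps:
c = -42 (c = 6 - 8*6 = 6 - 48 = -42)
b(Q, K) = -6 (b(Q, K) = -1 - 5 = -6)
b(5, P(-1, 1))*(c + 28) = -6*(-42 + 28) = -6*(-14) = 84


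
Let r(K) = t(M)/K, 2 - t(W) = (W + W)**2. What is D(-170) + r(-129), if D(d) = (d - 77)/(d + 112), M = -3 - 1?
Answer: 35459/7482 ≈ 4.7392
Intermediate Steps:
M = -4
D(d) = (-77 + d)/(112 + d)
t(W) = 2 - 4*W**2 (t(W) = 2 - (W + W)**2 = 2 - (2*W)**2 = 2 - 4*W**2)
r(K) = -62/K (r(K) = (2 - 4*(-4)**2)/K = (2 - 4*16)/K = (2 - 64)/K = -62/K)
D(-170) + r(-129) = (-77 - 170)/(112 - 170) - 62/(-129) = -247/(-58) - 62*(-1/129) = -1/58*(-247) + 62/129 = 247/58 + 62/129 = 35459/7482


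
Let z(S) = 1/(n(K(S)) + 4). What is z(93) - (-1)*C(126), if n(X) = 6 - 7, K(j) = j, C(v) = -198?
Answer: -593/3 ≈ -197.67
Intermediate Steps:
n(X) = -1
z(S) = ⅓ (z(S) = 1/(-1 + 4) = 1/3 = ⅓)
z(93) - (-1)*C(126) = ⅓ - (-1)*(-198) = ⅓ - 1*198 = ⅓ - 198 = -593/3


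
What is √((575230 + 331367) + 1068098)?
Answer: √1974695 ≈ 1405.2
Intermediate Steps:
√((575230 + 331367) + 1068098) = √(906597 + 1068098) = √1974695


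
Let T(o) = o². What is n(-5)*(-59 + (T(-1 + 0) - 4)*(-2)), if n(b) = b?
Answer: 265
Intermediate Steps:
n(-5)*(-59 + (T(-1 + 0) - 4)*(-2)) = -5*(-59 + ((-1 + 0)² - 4)*(-2)) = -5*(-59 + ((-1)² - 4)*(-2)) = -5*(-59 + (1 - 4)*(-2)) = -5*(-59 - 3*(-2)) = -5*(-59 + 6) = -5*(-53) = 265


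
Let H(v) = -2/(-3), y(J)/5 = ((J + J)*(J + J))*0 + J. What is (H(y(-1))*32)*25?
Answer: 1600/3 ≈ 533.33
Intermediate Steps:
y(J) = 5*J (y(J) = 5*(((J + J)*(J + J))*0 + J) = 5*(((2*J)*(2*J))*0 + J) = 5*((4*J**2)*0 + J) = 5*(0 + J) = 5*J)
H(v) = 2/3 (H(v) = -2*(-1/3) = 2/3)
(H(y(-1))*32)*25 = ((2/3)*32)*25 = (64/3)*25 = 1600/3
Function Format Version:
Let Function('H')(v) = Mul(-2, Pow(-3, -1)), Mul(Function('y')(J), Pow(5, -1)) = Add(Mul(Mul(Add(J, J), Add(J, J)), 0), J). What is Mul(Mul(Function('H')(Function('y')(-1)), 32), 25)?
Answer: Rational(1600, 3) ≈ 533.33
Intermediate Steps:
Function('y')(J) = Mul(5, J) (Function('y')(J) = Mul(5, Add(Mul(Mul(Add(J, J), Add(J, J)), 0), J)) = Mul(5, Add(Mul(Mul(Mul(2, J), Mul(2, J)), 0), J)) = Mul(5, Add(Mul(Mul(4, Pow(J, 2)), 0), J)) = Mul(5, Add(0, J)) = Mul(5, J))
Function('H')(v) = Rational(2, 3) (Function('H')(v) = Mul(-2, Rational(-1, 3)) = Rational(2, 3))
Mul(Mul(Function('H')(Function('y')(-1)), 32), 25) = Mul(Mul(Rational(2, 3), 32), 25) = Mul(Rational(64, 3), 25) = Rational(1600, 3)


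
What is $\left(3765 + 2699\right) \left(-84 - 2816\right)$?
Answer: $-18745600$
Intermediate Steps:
$\left(3765 + 2699\right) \left(-84 - 2816\right) = 6464 \left(-2900\right) = -18745600$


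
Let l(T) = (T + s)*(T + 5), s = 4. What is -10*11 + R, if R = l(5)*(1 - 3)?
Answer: -290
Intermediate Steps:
l(T) = (4 + T)*(5 + T) (l(T) = (T + 4)*(T + 5) = (4 + T)*(5 + T))
R = -180 (R = (20 + 5² + 9*5)*(1 - 3) = (20 + 25 + 45)*(-2) = 90*(-2) = -180)
-10*11 + R = -10*11 - 180 = -110 - 180 = -290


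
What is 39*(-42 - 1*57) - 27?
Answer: -3888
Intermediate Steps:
39*(-42 - 1*57) - 27 = 39*(-42 - 57) - 27 = 39*(-99) - 27 = -3861 - 27 = -3888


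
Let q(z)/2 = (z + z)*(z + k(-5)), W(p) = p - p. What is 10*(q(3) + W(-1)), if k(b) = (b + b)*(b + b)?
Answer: 12360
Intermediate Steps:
k(b) = 4*b² (k(b) = (2*b)*(2*b) = 4*b²)
W(p) = 0
q(z) = 4*z*(100 + z) (q(z) = 2*((z + z)*(z + 4*(-5)²)) = 2*((2*z)*(z + 4*25)) = 2*((2*z)*(z + 100)) = 2*((2*z)*(100 + z)) = 2*(2*z*(100 + z)) = 4*z*(100 + z))
10*(q(3) + W(-1)) = 10*(4*3*(100 + 3) + 0) = 10*(4*3*103 + 0) = 10*(1236 + 0) = 10*1236 = 12360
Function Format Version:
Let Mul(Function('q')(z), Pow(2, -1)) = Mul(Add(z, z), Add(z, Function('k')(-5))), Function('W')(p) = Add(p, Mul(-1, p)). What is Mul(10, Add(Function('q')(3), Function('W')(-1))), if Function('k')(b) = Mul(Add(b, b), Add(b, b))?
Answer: 12360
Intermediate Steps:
Function('k')(b) = Mul(4, Pow(b, 2)) (Function('k')(b) = Mul(Mul(2, b), Mul(2, b)) = Mul(4, Pow(b, 2)))
Function('W')(p) = 0
Function('q')(z) = Mul(4, z, Add(100, z)) (Function('q')(z) = Mul(2, Mul(Add(z, z), Add(z, Mul(4, Pow(-5, 2))))) = Mul(2, Mul(Mul(2, z), Add(z, Mul(4, 25)))) = Mul(2, Mul(Mul(2, z), Add(z, 100))) = Mul(2, Mul(Mul(2, z), Add(100, z))) = Mul(2, Mul(2, z, Add(100, z))) = Mul(4, z, Add(100, z)))
Mul(10, Add(Function('q')(3), Function('W')(-1))) = Mul(10, Add(Mul(4, 3, Add(100, 3)), 0)) = Mul(10, Add(Mul(4, 3, 103), 0)) = Mul(10, Add(1236, 0)) = Mul(10, 1236) = 12360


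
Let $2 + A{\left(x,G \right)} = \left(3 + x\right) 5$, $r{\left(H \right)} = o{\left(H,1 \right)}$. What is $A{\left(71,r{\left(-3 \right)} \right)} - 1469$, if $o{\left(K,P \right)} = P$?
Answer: $-1101$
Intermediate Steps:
$r{\left(H \right)} = 1$
$A{\left(x,G \right)} = 13 + 5 x$ ($A{\left(x,G \right)} = -2 + \left(3 + x\right) 5 = -2 + \left(15 + 5 x\right) = 13 + 5 x$)
$A{\left(71,r{\left(-3 \right)} \right)} - 1469 = \left(13 + 5 \cdot 71\right) - 1469 = \left(13 + 355\right) - 1469 = 368 - 1469 = -1101$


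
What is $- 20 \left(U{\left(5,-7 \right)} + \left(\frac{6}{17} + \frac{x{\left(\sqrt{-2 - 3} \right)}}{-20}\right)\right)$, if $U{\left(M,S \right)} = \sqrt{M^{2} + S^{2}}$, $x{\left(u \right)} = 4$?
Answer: $- \frac{52}{17} - 20 \sqrt{74} \approx -175.11$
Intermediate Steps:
$- 20 \left(U{\left(5,-7 \right)} + \left(\frac{6}{17} + \frac{x{\left(\sqrt{-2 - 3} \right)}}{-20}\right)\right) = - 20 \left(\sqrt{5^{2} + \left(-7\right)^{2}} + \left(\frac{6}{17} + \frac{4}{-20}\right)\right) = - 20 \left(\sqrt{25 + 49} + \left(6 \cdot \frac{1}{17} + 4 \left(- \frac{1}{20}\right)\right)\right) = - 20 \left(\sqrt{74} + \left(\frac{6}{17} - \frac{1}{5}\right)\right) = - 20 \left(\sqrt{74} + \frac{13}{85}\right) = - 20 \left(\frac{13}{85} + \sqrt{74}\right) = - \frac{52}{17} - 20 \sqrt{74}$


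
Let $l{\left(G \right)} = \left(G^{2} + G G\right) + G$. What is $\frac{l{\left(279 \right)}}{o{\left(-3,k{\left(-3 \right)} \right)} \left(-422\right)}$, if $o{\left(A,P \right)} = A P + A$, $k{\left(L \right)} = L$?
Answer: $- \frac{51987}{844} \approx -61.596$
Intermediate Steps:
$l{\left(G \right)} = G + 2 G^{2}$ ($l{\left(G \right)} = \left(G^{2} + G^{2}\right) + G = 2 G^{2} + G = G + 2 G^{2}$)
$o{\left(A,P \right)} = A + A P$
$\frac{l{\left(279 \right)}}{o{\left(-3,k{\left(-3 \right)} \right)} \left(-422\right)} = \frac{279 \left(1 + 2 \cdot 279\right)}{- 3 \left(1 - 3\right) \left(-422\right)} = \frac{279 \left(1 + 558\right)}{\left(-3\right) \left(-2\right) \left(-422\right)} = \frac{279 \cdot 559}{6 \left(-422\right)} = \frac{155961}{-2532} = 155961 \left(- \frac{1}{2532}\right) = - \frac{51987}{844}$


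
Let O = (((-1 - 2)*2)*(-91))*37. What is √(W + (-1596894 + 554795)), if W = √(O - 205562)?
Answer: √(-1042099 + 4*I*√11585) ≈ 0.211 + 1020.8*I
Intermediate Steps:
O = 20202 (O = (-3*2*(-91))*37 = -6*(-91)*37 = 546*37 = 20202)
W = 4*I*√11585 (W = √(20202 - 205562) = √(-185360) = 4*I*√11585 ≈ 430.53*I)
√(W + (-1596894 + 554795)) = √(4*I*√11585 + (-1596894 + 554795)) = √(4*I*√11585 - 1042099) = √(-1042099 + 4*I*√11585)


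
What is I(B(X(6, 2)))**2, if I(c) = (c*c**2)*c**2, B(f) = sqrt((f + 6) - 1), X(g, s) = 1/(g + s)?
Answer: 115856201/32768 ≈ 3535.7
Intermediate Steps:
B(f) = sqrt(5 + f) (B(f) = sqrt((6 + f) - 1) = sqrt(5 + f))
I(c) = c**5 (I(c) = c**3*c**2 = c**5)
I(B(X(6, 2)))**2 = ((sqrt(5 + 1/(6 + 2)))**5)**2 = ((sqrt(5 + 1/8))**5)**2 = ((sqrt(41/8))**5)**2 = ((sqrt(82)/4)**5)**2 = (1681*sqrt(82)/256)**2 = 115856201/32768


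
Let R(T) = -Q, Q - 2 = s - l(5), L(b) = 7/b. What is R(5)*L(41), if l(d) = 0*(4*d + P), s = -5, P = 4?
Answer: 21/41 ≈ 0.51220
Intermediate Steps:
l(d) = 0 (l(d) = 0*(4*d + 4) = 0*(4 + 4*d) = 0)
Q = -3 (Q = 2 + (-5 - 1*0) = 2 + (-5 + 0) = 2 - 5 = -3)
R(T) = 3 (R(T) = -1*(-3) = 3)
R(5)*L(41) = 3*(7/41) = 21/41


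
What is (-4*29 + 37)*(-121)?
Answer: 9559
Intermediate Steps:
(-4*29 + 37)*(-121) = (-116 + 37)*(-121) = -79*(-121) = 9559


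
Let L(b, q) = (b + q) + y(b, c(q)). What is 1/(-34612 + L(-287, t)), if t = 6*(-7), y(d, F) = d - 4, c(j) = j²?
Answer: -1/35232 ≈ -2.8383e-5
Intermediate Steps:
y(d, F) = -4 + d
t = -42
L(b, q) = -4 + q + 2*b (L(b, q) = (b + q) + (-4 + b) = -4 + q + 2*b)
1/(-34612 + L(-287, t)) = 1/(-34612 + (-4 - 42 + 2*(-287))) = 1/(-34612 + (-4 - 42 - 574)) = 1/(-34612 - 620) = 1/(-35232) = -1/35232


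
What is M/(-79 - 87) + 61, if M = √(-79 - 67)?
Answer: 61 - I*√146/166 ≈ 61.0 - 0.072789*I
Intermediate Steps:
M = I*√146 (M = √(-146) = I*√146 ≈ 12.083*I)
M/(-79 - 87) + 61 = (I*√146)/(-79 - 87) + 61 = (I*√146)/(-166) + 61 = (I*√146)*(-1/166) + 61 = -I*√146/166 + 61 = 61 - I*√146/166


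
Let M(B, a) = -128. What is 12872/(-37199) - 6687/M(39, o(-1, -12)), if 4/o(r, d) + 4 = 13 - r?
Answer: 247102097/4761472 ≈ 51.896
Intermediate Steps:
o(r, d) = 4/(9 - r) (o(r, d) = 4/(-4 + (13 - r)) = 4/(9 - r))
12872/(-37199) - 6687/M(39, o(-1, -12)) = 12872/(-37199) - 6687/(-128) = 12872*(-1/37199) - 6687*(-1/128) = -12872/37199 + 6687/128 = 247102097/4761472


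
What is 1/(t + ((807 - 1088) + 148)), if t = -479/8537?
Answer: -8537/1135900 ≈ -0.0075156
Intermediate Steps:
t = -479/8537 (t = -479*1/8537 = -479/8537 ≈ -0.056109)
1/(t + ((807 - 1088) + 148)) = 1/(-479/8537 + ((807 - 1088) + 148)) = 1/(-479/8537 + (-281 + 148)) = 1/(-479/8537 - 133) = 1/(-1135900/8537) = -8537/1135900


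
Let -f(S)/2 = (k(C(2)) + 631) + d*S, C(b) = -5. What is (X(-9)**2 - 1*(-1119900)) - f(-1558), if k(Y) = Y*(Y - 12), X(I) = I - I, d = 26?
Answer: 1040316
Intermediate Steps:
X(I) = 0
k(Y) = Y*(-12 + Y)
f(S) = -1432 - 52*S (f(S) = -2*((-5*(-12 - 5) + 631) + 26*S) = -2*((-5*(-17) + 631) + 26*S) = -2*((85 + 631) + 26*S) = -2*(716 + 26*S) = -1432 - 52*S)
(X(-9)**2 - 1*(-1119900)) - f(-1558) = (0**2 - 1*(-1119900)) - (-1432 - 52*(-1558)) = (0 + 1119900) - (-1432 + 81016) = 1119900 - 1*79584 = 1119900 - 79584 = 1040316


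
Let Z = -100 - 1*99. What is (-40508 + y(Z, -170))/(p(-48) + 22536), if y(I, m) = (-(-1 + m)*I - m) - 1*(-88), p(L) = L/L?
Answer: -74279/22537 ≈ -3.2959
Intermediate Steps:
p(L) = 1
Z = -199 (Z = -100 - 99 = -199)
y(I, m) = 88 - m - I*(-1 + m) (y(I, m) = (-I*(-1 + m) - m) + 88 = (-m - I*(-1 + m)) + 88 = 88 - m - I*(-1 + m))
(-40508 + y(Z, -170))/(p(-48) + 22536) = (-40508 + (88 - 199 - 1*(-170) - 1*(-199)*(-170)))/(1 + 22536) = (-40508 + (88 - 199 + 170 - 33830))/22537 = (-40508 - 33771)*(1/22537) = -74279*1/22537 = -74279/22537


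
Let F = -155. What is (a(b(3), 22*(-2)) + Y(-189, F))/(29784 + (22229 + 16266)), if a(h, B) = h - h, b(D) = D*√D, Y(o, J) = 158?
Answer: 158/68279 ≈ 0.0023140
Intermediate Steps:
b(D) = D^(3/2)
a(h, B) = 0
(a(b(3), 22*(-2)) + Y(-189, F))/(29784 + (22229 + 16266)) = (0 + 158)/(29784 + (22229 + 16266)) = 158/(29784 + 38495) = 158/68279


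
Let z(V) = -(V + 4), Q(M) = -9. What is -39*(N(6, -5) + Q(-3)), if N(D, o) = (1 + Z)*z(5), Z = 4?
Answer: 2106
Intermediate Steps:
z(V) = -4 - V (z(V) = -(4 + V) = -4 - V)
N(D, o) = -45 (N(D, o) = (1 + 4)*(-4 - 1*5) = 5*(-4 - 5) = 5*(-9) = -45)
-39*(N(6, -5) + Q(-3)) = -39*(-45 - 9) = -39*(-54) = 2106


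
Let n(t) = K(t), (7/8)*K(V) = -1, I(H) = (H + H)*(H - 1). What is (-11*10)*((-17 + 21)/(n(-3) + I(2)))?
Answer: -154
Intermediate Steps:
I(H) = 2*H*(-1 + H) (I(H) = (2*H)*(-1 + H) = 2*H*(-1 + H))
K(V) = -8/7 (K(V) = (8/7)*(-1) = -8/7)
n(t) = -8/7
(-11*10)*((-17 + 21)/(n(-3) + I(2))) = (-11*10)*((-17 + 21)/(-8/7 + 2*2*(-1 + 2))) = -440/(-8/7 + 2*2*1) = -440/(-8/7 + 4) = -440/20/7 = -440*7/20 = -110*7/5 = -154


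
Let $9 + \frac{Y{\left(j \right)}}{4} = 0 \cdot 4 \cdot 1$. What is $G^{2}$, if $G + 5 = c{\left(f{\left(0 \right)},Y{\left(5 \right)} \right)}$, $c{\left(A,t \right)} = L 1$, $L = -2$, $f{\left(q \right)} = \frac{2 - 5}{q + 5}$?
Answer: $49$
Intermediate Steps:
$Y{\left(j \right)} = -36$ ($Y{\left(j \right)} = -36 + 4 \cdot 0 \cdot 4 \cdot 1 = -36 + 4 \cdot 0 \cdot 1 = -36 + 4 \cdot 0 = -36 + 0 = -36$)
$f{\left(q \right)} = - \frac{3}{5 + q}$
$c{\left(A,t \right)} = -2$ ($c{\left(A,t \right)} = \left(-2\right) 1 = -2$)
$G = -7$ ($G = -5 - 2 = -7$)
$G^{2} = \left(-7\right)^{2} = 49$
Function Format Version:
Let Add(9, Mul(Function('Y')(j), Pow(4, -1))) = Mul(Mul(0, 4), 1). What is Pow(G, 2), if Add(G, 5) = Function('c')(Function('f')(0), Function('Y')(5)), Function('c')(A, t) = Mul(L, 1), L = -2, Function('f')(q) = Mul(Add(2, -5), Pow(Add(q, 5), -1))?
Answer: 49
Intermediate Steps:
Function('Y')(j) = -36 (Function('Y')(j) = Add(-36, Mul(4, Mul(Mul(0, 4), 1))) = Add(-36, Mul(4, Mul(0, 1))) = Add(-36, Mul(4, 0)) = Add(-36, 0) = -36)
Function('f')(q) = Mul(-3, Pow(Add(5, q), -1))
Function('c')(A, t) = -2 (Function('c')(A, t) = Mul(-2, 1) = -2)
G = -7 (G = Add(-5, -2) = -7)
Pow(G, 2) = Pow(-7, 2) = 49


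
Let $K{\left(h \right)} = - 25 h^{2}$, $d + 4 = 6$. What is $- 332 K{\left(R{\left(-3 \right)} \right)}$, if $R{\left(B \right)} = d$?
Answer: $33200$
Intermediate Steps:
$d = 2$ ($d = -4 + 6 = 2$)
$R{\left(B \right)} = 2$
$- 332 K{\left(R{\left(-3 \right)} \right)} = - 332 \left(- 25 \cdot 2^{2}\right) = - 332 \left(\left(-25\right) 4\right) = \left(-332\right) \left(-100\right) = 33200$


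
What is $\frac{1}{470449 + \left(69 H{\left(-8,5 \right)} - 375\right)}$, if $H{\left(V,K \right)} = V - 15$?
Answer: $\frac{1}{468487} \approx 2.1345 \cdot 10^{-6}$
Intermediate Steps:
$H{\left(V,K \right)} = -15 + V$
$\frac{1}{470449 + \left(69 H{\left(-8,5 \right)} - 375\right)} = \frac{1}{470449 + \left(69 \left(-15 - 8\right) - 375\right)} = \frac{1}{470449 + \left(69 \left(-23\right) - 375\right)} = \frac{1}{470449 - 1962} = \frac{1}{468487}$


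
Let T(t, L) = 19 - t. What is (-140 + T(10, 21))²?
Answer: 17161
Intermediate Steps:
(-140 + T(10, 21))² = (-140 + (19 - 1*10))² = (-140 + (19 - 10))² = (-140 + 9)² = (-131)² = 17161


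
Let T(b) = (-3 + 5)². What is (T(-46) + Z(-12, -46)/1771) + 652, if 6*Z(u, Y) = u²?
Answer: 1161800/1771 ≈ 656.01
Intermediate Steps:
Z(u, Y) = u²/6
T(b) = 4 (T(b) = 2² = 4)
(T(-46) + Z(-12, -46)/1771) + 652 = (4 + ((⅙)*(-12)²)/1771) + 652 = (4 + ((⅙)*144)*(1/1771)) + 652 = (4 + 24*(1/1771)) + 652 = (4 + 24/1771) + 652 = 7108/1771 + 652 = 1161800/1771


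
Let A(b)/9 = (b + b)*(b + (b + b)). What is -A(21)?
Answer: -23814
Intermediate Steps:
A(b) = 54*b**2 (A(b) = 9*((b + b)*(b + (b + b))) = 9*((2*b)*(b + 2*b)) = 9*((2*b)*(3*b)) = 9*(6*b**2) = 54*b**2)
-A(21) = -54*21**2 = -54*441 = -1*23814 = -23814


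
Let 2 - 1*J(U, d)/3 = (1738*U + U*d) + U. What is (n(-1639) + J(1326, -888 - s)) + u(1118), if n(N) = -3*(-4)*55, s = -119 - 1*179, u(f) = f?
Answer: -4568938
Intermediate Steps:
s = -298 (s = -119 - 179 = -298)
n(N) = 660 (n(N) = 12*55 = 660)
J(U, d) = 6 - 5217*U - 3*U*d (J(U, d) = 6 - 3*((1738*U + U*d) + U) = 6 - 3*(1739*U + U*d) = 6 + (-5217*U - 3*U*d) = 6 - 5217*U - 3*U*d)
(n(-1639) + J(1326, -888 - s)) + u(1118) = (660 + (6 - 5217*1326 - 3*1326*(-888 - 1*(-298)))) + 1118 = (660 + (6 - 6917742 - 3*1326*(-888 + 298))) + 1118 = (660 + (6 - 6917742 - 3*1326*(-590))) + 1118 = (660 + (6 - 6917742 + 2347020)) + 1118 = (660 - 4570716) + 1118 = -4570056 + 1118 = -4568938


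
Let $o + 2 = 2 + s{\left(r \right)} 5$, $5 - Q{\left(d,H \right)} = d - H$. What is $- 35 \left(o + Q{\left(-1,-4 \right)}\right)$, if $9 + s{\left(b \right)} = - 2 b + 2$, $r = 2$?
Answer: $1855$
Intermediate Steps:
$Q{\left(d,H \right)} = 5 + H - d$ ($Q{\left(d,H \right)} = 5 - \left(d - H\right) = 5 + \left(H - d\right) = 5 + H - d$)
$s{\left(b \right)} = -7 - 2 b$ ($s{\left(b \right)} = -9 - \left(-2 + 2 b\right) = -7 - 2 b$)
$o = -55$ ($o = -2 + \left(2 + \left(-7 - 4\right) 5\right) = -2 + \left(2 - 55\right) = -2 - 53 = -55$)
$- 35 \left(o + Q{\left(-1,-4 \right)}\right) = - 35 \left(-55 - -2\right) = - 35 \left(-55 + \left(5 - 4 + 1\right)\right) = - 35 \left(-55 + 2\right) = \left(-35\right) \left(-53\right) = 1855$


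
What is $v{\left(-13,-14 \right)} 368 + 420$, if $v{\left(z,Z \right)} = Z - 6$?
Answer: $-6940$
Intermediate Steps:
$v{\left(z,Z \right)} = -6 + Z$ ($v{\left(z,Z \right)} = Z - 6 = -6 + Z$)
$v{\left(-13,-14 \right)} 368 + 420 = \left(-6 - 14\right) 368 + 420 = \left(-20\right) 368 + 420 = -7360 + 420 = -6940$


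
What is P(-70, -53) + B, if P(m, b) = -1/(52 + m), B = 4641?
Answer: 83539/18 ≈ 4641.1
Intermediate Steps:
P(-70, -53) + B = -1/(52 - 70) + 4641 = -1/(-18) + 4641 = -1*(-1/18) + 4641 = 1/18 + 4641 = 83539/18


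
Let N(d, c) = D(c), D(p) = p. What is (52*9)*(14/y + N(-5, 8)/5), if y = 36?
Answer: 4654/5 ≈ 930.80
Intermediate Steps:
N(d, c) = c
(52*9)*(14/y + N(-5, 8)/5) = (52*9)*(14/36 + 8/5) = 468*(14*(1/36) + 8*(1/5)) = 468*(7/18 + 8/5) = 468*(179/90) = 4654/5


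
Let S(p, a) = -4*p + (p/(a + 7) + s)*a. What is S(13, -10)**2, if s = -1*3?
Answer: 4096/9 ≈ 455.11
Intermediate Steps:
s = -3
S(p, a) = -4*p + a*(-3 + p/(7 + a)) (S(p, a) = -4*p + (p/(a + 7) - 3)*a = -4*p + (p/(7 + a) - 3)*a = -4*p + (-3 + p/(7 + a))*a = -4*p + a*(-3 + p/(7 + a)))
S(13, -10)**2 = ((-28*13 - 21*(-10) - 3*(-10)**2 - 3*(-10)*13)/(7 - 10))**2 = ((-364 + 210 - 3*100 + 390)/(-3))**2 = (-(-364 + 210 - 300 + 390)/3)**2 = (-1/3*(-64))**2 = (64/3)**2 = 4096/9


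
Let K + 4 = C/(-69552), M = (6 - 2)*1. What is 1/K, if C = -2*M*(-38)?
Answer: -4347/17407 ≈ -0.24973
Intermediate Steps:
M = 4 (M = 4*1 = 4)
C = 304 (C = -2*4*(-38) = -8*(-38) = 304)
K = -17407/4347 (K = -4 + 304/(-69552) = -4 + 304*(-1/69552) = -4 - 19/4347 = -17407/4347 ≈ -4.0044)
1/K = 1/(-17407/4347) = -4347/17407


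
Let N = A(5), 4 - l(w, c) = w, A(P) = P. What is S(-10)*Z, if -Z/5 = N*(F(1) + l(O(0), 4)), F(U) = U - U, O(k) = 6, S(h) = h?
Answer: -500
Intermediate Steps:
F(U) = 0
l(w, c) = 4 - w
N = 5
Z = 50 (Z = -25*(0 + (4 - 1*6)) = -25*(0 + (4 - 6)) = -25*(0 - 2) = -25*(-2) = -5*(-10) = 50)
S(-10)*Z = -10*50 = -500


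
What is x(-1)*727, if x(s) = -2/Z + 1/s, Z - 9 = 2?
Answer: -9451/11 ≈ -859.18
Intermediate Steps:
Z = 11 (Z = 9 + 2 = 11)
x(s) = -2/11 + 1/s
x(-1)*727 = (-2/11 + 1/(-1))*727 = (-2/11 - 1)*727 = -13/11*727 = -9451/11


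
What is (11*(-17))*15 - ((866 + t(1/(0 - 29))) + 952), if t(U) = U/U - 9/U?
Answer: -4885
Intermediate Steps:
t(U) = 1 - 9/U
(11*(-17))*15 - ((866 + t(1/(0 - 29))) + 952) = (11*(-17))*15 - ((866 + (-9 + 1/(0 - 29))/(1/(0 - 29))) + 952) = -187*15 - ((866 + (-9 + 1/(-29))/(1/(-29))) + 952) = -2805 - ((866 + (-9 - 1/29)/(-1/29)) + 952) = -2805 - ((866 - 29*(-262/29)) + 952) = -2805 - ((866 + 262) + 952) = -2805 - (1128 + 952) = -2805 - 1*2080 = -2805 - 2080 = -4885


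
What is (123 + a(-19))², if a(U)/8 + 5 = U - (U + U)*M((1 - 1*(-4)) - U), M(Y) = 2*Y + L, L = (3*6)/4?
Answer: 252523881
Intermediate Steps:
L = 9/2 (L = 18*(¼) = 9/2 ≈ 4.5000)
M(Y) = 9/2 + 2*Y (M(Y) = 2*Y + 9/2 = 9/2 + 2*Y)
a(U) = -40 + 8*U - 16*U*(29/2 - 2*U) (a(U) = -40 + 8*(U - (U + U)*(9/2 + 2*((1 - 1*(-4)) - U))) = -40 + 8*(U - 2*U*(9/2 + 2*((1 + 4) - U))) = -40 + 8*(U - 2*U*(9/2 + 2*(5 - U))) = -40 + 8*(U - 2*U*(9/2 + (10 - 2*U))) = -40 + 8*(U - 2*U*(29/2 - 2*U)) = -40 + (8*U - 16*U*(29/2 - 2*U)) = -40 + 8*U - 16*U*(29/2 - 2*U))
(123 + a(-19))² = (123 + (-40 - 224*(-19) + 32*(-19)²))² = (123 + (-40 + 4256 + 32*361))² = (123 + (-40 + 4256 + 11552))² = (123 + 15768)² = 15891² = 252523881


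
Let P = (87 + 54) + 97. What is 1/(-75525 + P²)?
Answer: -1/18881 ≈ -5.2963e-5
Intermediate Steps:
P = 238 (P = 141 + 97 = 238)
1/(-75525 + P²) = 1/(-75525 + 238²) = 1/(-75525 + 56644) = 1/(-18881) = -1/18881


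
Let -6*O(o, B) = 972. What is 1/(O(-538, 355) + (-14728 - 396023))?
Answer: -1/410913 ≈ -2.4336e-6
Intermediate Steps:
O(o, B) = -162 (O(o, B) = -⅙*972 = -162)
1/(O(-538, 355) + (-14728 - 396023)) = 1/(-162 + (-14728 - 396023)) = 1/(-162 - 410751) = 1/(-410913) = -1/410913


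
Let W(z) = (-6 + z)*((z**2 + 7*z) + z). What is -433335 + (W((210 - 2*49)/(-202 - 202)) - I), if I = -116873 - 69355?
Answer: -254580742647/1030301 ≈ -2.4709e+5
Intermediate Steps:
I = -186228
W(z) = (-6 + z)*(z**2 + 8*z)
-433335 + (W((210 - 2*49)/(-202 - 202)) - I) = -433335 + (((210 - 2*49)/(-202 - 202))*(-48 + ((210 - 2*49)/(-202 - 202))**2 + 2*((210 - 2*49)/(-202 - 202))) - 1*(-186228)) = -433335 + (((210 - 98)/(-404))*(-48 + ((210 - 98)/(-404))**2 + 2*((210 - 98)/(-404))) + 186228) = -433335 + ((112*(-1/404))*(-48 + (112*(-1/404))**2 + 2*(112*(-1/404))) + 186228) = -433335 + (-28*(-48 + (-28/101)**2 + 2*(-28/101))/101 + 186228) = -433335 + (-28*(-48 + 784/10201 - 56/101)/101 + 186228) = -433335 + (-28/101*(-494520/10201) + 186228) = -433335 + (13846560/1030301 + 186228) = -433335 + 191884741188/1030301 = -254580742647/1030301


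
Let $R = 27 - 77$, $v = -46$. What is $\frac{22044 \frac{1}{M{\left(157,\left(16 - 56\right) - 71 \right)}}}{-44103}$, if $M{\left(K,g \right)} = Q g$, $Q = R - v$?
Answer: $- \frac{1837}{1631811} \approx -0.0011257$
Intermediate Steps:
$R = -50$
$Q = -4$ ($Q = -50 - -46 = -50 + 46 = -4$)
$M{\left(K,g \right)} = - 4 g$
$\frac{22044 \frac{1}{M{\left(157,\left(16 - 56\right) - 71 \right)}}}{-44103} = \frac{22044 \frac{1}{\left(-4\right) \left(\left(16 - 56\right) - 71\right)}}{-44103} = \frac{22044}{\left(-4\right) \left(-40 - 71\right)} \left(- \frac{1}{44103}\right) = \frac{22044}{\left(-4\right) \left(-111\right)} \left(- \frac{1}{44103}\right) = \frac{22044}{444} \left(- \frac{1}{44103}\right) = 22044 \cdot \frac{1}{444} \left(- \frac{1}{44103}\right) = \frac{1837}{37} \left(- \frac{1}{44103}\right) = - \frac{1837}{1631811}$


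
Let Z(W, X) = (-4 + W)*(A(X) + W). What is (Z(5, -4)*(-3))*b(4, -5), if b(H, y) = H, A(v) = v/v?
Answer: -72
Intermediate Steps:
A(v) = 1
Z(W, X) = (1 + W)*(-4 + W) (Z(W, X) = (-4 + W)*(1 + W) = (1 + W)*(-4 + W))
(Z(5, -4)*(-3))*b(4, -5) = ((-4 + 5² - 3*5)*(-3))*4 = ((-4 + 25 - 15)*(-3))*4 = (6*(-3))*4 = -18*4 = -72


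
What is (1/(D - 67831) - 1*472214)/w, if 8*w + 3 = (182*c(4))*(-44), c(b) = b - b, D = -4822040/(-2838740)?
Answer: 36369875229732536/28882462635 ≈ 1.2592e+6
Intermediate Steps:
D = 241102/141937 (D = -4822040*(-1/2838740) = 241102/141937 ≈ 1.6987)
c(b) = 0
w = -3/8 (w = -3/8 + ((182*0)*(-44))/8 = -3/8 + (0*(-44))/8 = -3/8 + (⅛)*0 = -3/8 + 0 = -3/8 ≈ -0.37500)
(1/(D - 67831) - 1*472214)/w = (1/(241102/141937 - 67831) - 1*472214)/(-3/8) = (1/(-9627487545/141937) - 472214)*(-8/3) = (-141937/9627487545 - 472214)*(-8/3) = -4546234403716567/9627487545*(-8/3) = 36369875229732536/28882462635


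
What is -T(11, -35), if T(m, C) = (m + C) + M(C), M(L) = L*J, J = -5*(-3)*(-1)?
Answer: -501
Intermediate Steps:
J = -15 (J = 15*(-1) = -15)
M(L) = -15*L (M(L) = L*(-15) = -15*L)
T(m, C) = m - 14*C (T(m, C) = (m + C) - 15*C = (C + m) - 15*C = m - 14*C)
-T(11, -35) = -(11 - 14*(-35)) = -(11 + 490) = -1*501 = -501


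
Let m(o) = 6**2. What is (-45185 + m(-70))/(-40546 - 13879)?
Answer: 45149/54425 ≈ 0.82956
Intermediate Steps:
m(o) = 36
(-45185 + m(-70))/(-40546 - 13879) = (-45185 + 36)/(-40546 - 13879) = -45149/(-54425) = -45149*(-1/54425) = 45149/54425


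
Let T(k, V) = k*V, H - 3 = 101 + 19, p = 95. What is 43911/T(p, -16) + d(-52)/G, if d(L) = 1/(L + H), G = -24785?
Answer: -15454345021/534959440 ≈ -28.889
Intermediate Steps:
H = 123 (H = 3 + (101 + 19) = 3 + 120 = 123)
T(k, V) = V*k
d(L) = 1/(123 + L) (d(L) = 1/(L + 123) = 1/(123 + L))
43911/T(p, -16) + d(-52)/G = 43911/((-16*95)) + 1/((123 - 52)*(-24785)) = 43911/(-1520) - 1/24785/71 = 43911*(-1/1520) + (1/71)*(-1/24785) = -43911/1520 - 1/1759735 = -15454345021/534959440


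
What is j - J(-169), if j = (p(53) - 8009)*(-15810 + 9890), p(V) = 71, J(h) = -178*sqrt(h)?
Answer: 46992960 + 2314*I ≈ 4.6993e+7 + 2314.0*I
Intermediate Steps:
j = 46992960 (j = (71 - 8009)*(-15810 + 9890) = -7938*(-5920) = 46992960)
j - J(-169) = 46992960 - (-178)*sqrt(-169) = 46992960 - (-178)*13*I = 46992960 - (-2314)*I = 46992960 + 2314*I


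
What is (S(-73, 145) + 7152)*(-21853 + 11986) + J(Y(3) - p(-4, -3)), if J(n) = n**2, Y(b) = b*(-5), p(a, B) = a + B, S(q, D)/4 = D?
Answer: -76291580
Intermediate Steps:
S(q, D) = 4*D
p(a, B) = B + a
Y(b) = -5*b
(S(-73, 145) + 7152)*(-21853 + 11986) + J(Y(3) - p(-4, -3)) = (4*145 + 7152)*(-21853 + 11986) + (-5*3 - (-3 - 4))**2 = (580 + 7152)*(-9867) + (-15 - 1*(-7))**2 = 7732*(-9867) + (-15 + 7)**2 = -76291644 + (-8)**2 = -76291644 + 64 = -76291580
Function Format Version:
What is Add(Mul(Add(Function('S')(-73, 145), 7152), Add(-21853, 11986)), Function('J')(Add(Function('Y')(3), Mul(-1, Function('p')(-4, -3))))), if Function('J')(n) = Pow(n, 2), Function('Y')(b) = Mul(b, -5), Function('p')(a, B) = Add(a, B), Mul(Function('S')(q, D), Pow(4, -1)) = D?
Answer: -76291580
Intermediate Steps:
Function('S')(q, D) = Mul(4, D)
Function('p')(a, B) = Add(B, a)
Function('Y')(b) = Mul(-5, b)
Add(Mul(Add(Function('S')(-73, 145), 7152), Add(-21853, 11986)), Function('J')(Add(Function('Y')(3), Mul(-1, Function('p')(-4, -3))))) = Add(Mul(Add(Mul(4, 145), 7152), Add(-21853, 11986)), Pow(Add(Mul(-5, 3), Mul(-1, Add(-3, -4))), 2)) = Add(Mul(Add(580, 7152), -9867), Pow(Add(-15, Mul(-1, -7)), 2)) = Add(Mul(7732, -9867), Pow(Add(-15, 7), 2)) = Add(-76291644, Pow(-8, 2)) = Add(-76291644, 64) = -76291580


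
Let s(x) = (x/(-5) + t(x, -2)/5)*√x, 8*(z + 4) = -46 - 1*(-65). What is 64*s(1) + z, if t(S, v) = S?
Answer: -13/8 ≈ -1.6250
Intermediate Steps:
z = -13/8 (z = -4 + (-46 - 1*(-65))/8 = -4 + (-46 + 65)/8 = -4 + (⅛)*19 = -4 + 19/8 = -13/8 ≈ -1.6250)
s(x) = 0 (s(x) = (x/(-5) + x/5)*√x = (x*(-⅕) + x*(⅕))*√x = (-x/5 + x/5)*√x = 0*√x = 0)
64*s(1) + z = 64*0 - 13/8 = 0 - 13/8 = -13/8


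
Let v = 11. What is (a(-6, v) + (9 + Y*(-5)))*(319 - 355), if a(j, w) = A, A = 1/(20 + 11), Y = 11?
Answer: 51300/31 ≈ 1654.8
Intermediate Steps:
A = 1/31 ≈ 0.032258
a(j, w) = 1/31
(a(-6, v) + (9 + Y*(-5)))*(319 - 355) = (1/31 + (9 + 11*(-5)))*(319 - 355) = (1/31 + (9 - 55))*(-36) = (1/31 - 46)*(-36) = -1425/31*(-36) = 51300/31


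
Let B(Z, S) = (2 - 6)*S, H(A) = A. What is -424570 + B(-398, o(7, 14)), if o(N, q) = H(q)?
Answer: -424626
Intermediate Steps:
o(N, q) = q
B(Z, S) = -4*S
-424570 + B(-398, o(7, 14)) = -424570 - 4*14 = -424570 - 56 = -424626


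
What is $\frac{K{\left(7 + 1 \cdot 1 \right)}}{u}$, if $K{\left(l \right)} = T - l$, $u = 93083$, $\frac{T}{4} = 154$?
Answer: $\frac{608}{93083} \approx 0.0065318$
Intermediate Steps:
$T = 616$ ($T = 4 \cdot 154 = 616$)
$K{\left(l \right)} = 616 - l$
$\frac{K{\left(7 + 1 \cdot 1 \right)}}{u} = \frac{616 - \left(7 + 1 \cdot 1\right)}{93083} = \left(616 - \left(7 + 1\right)\right) \frac{1}{93083} = \left(616 - 8\right) \frac{1}{93083} = 608 \cdot \frac{1}{93083} = \frac{608}{93083}$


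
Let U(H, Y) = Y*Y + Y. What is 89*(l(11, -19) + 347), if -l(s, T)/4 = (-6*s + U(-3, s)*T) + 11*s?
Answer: 904151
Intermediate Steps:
U(H, Y) = Y + Y² (U(H, Y) = Y² + Y = Y + Y²)
l(s, T) = -20*s - 4*T*s*(1 + s) (l(s, T) = -4*((-6*s + (s*(1 + s))*T) + 11*s) = -4*((-6*s + T*s*(1 + s)) + 11*s) = -4*(5*s + T*s*(1 + s)) = -20*s - 4*T*s*(1 + s))
89*(l(11, -19) + 347) = 89*(4*11*(-5 - 1*(-19)*(1 + 11)) + 347) = 89*(4*11*(-5 - 1*(-19)*12) + 347) = 89*(4*11*(-5 + 228) + 347) = 89*(4*11*223 + 347) = 89*(9812 + 347) = 89*10159 = 904151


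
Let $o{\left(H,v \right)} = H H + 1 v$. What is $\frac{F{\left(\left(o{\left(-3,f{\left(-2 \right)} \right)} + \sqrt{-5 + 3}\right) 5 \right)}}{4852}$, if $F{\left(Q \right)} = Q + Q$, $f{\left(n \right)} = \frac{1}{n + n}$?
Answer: $\frac{175}{9704} + \frac{5 i \sqrt{2}}{2426} \approx 0.018034 + 0.0029147 i$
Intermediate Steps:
$f{\left(n \right)} = \frac{1}{2 n}$
$o{\left(H,v \right)} = v + H^{2}$ ($o{\left(H,v \right)} = H^{2} + v = v + H^{2}$)
$F{\left(Q \right)} = 2 Q$
$\frac{F{\left(\left(o{\left(-3,f{\left(-2 \right)} \right)} + \sqrt{-5 + 3}\right) 5 \right)}}{4852} = \frac{2 \left(\left(\frac{1}{2 \left(-2\right)} + \left(-3\right)^{2}\right) + \sqrt{-5 + 3}\right) 5}{4852} = 2 \left(\left(\frac{1}{2} \left(- \frac{1}{2}\right) + 9\right) + \sqrt{-2}\right) 5 \cdot \frac{1}{4852} = 2 \left(\left(- \frac{1}{4} + 9\right) + i \sqrt{2}\right) 5 \cdot \frac{1}{4852} = 2 \left(\frac{35}{4} + i \sqrt{2}\right) 5 \cdot \frac{1}{4852} = 2 \left(\frac{175}{4} + 5 i \sqrt{2}\right) \frac{1}{4852} = \left(\frac{175}{2} + 10 i \sqrt{2}\right) \frac{1}{4852} = \frac{175}{9704} + \frac{5 i \sqrt{2}}{2426}$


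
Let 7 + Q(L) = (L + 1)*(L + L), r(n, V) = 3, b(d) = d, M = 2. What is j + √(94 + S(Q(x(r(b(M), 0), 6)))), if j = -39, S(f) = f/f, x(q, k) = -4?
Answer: -39 + √95 ≈ -29.253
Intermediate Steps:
Q(L) = -7 + 2*L*(1 + L) (Q(L) = -7 + (L + 1)*(L + L) = -7 + (1 + L)*(2*L) = -7 + 2*L*(1 + L))
S(f) = 1
j + √(94 + S(Q(x(r(b(M), 0), 6)))) = -39 + √(94 + 1) = -39 + √95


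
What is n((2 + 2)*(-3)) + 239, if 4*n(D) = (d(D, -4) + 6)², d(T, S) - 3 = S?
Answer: 981/4 ≈ 245.25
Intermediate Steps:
d(T, S) = 3 + S
n(D) = 25/4 (n(D) = ((3 - 4) + 6)²/4 = (-1 + 6)²/4 = (¼)*5² = (¼)*25 = 25/4)
n((2 + 2)*(-3)) + 239 = 25/4 + 239 = 981/4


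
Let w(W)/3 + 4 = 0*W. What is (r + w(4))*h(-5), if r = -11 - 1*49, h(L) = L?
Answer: 360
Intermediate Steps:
w(W) = -12 (w(W) = -12 + 3*(0*W) = -12 + 3*0 = -12 + 0 = -12)
r = -60 (r = -11 - 49 = -60)
(r + w(4))*h(-5) = (-60 - 12)*(-5) = -72*(-5) = 360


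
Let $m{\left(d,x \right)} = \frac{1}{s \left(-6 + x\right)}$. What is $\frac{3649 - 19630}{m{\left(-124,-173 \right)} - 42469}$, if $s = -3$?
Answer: $\frac{8581797}{22805852} \approx 0.3763$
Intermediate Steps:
$m{\left(d,x \right)} = \frac{1}{18 - 3 x}$ ($m{\left(d,x \right)} = \frac{1}{\left(-3\right) \left(-6 + x\right)} = \frac{1}{18 - 3 x}$)
$\frac{3649 - 19630}{m{\left(-124,-173 \right)} - 42469} = \frac{3649 - 19630}{- \frac{1}{-18 + 3 \left(-173\right)} - 42469} = - \frac{15981}{- \frac{1}{-18 - 519} - 42469} = - \frac{15981}{- \frac{1}{-537} - 42469} = - \frac{15981}{\left(-1\right) \left(- \frac{1}{537}\right) - 42469} = - \frac{15981}{\frac{1}{537} - 42469} = - \frac{15981}{- \frac{22805852}{537}} = \left(-15981\right) \left(- \frac{537}{22805852}\right) = \frac{8581797}{22805852}$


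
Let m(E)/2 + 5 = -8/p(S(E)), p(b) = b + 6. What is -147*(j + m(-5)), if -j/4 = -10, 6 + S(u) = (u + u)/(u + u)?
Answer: -2058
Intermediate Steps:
S(u) = -5 (S(u) = -6 + (u + u)/(u + u) = -6 + (2*u)/((2*u)) = -6 + (2*u)*(1/(2*u)) = -6 + 1 = -5)
j = 40 (j = -4*(-10) = 40)
p(b) = 6 + b
m(E) = -26 (m(E) = -10 + 2*(-8/(6 - 5)) = -10 + 2*(-8/1) = -10 + 2*(-8*1) = -10 + 2*(-8) = -10 - 16 = -26)
-147*(j + m(-5)) = -147*(40 - 26) = -147*14 = -2058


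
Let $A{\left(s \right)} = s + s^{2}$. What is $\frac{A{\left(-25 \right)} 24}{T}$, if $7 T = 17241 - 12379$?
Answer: $\frac{50400}{2431} \approx 20.732$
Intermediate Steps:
$T = \frac{4862}{7}$ ($T = \frac{17241 - 12379}{7} = \frac{1}{7} \cdot 4862 = \frac{4862}{7} \approx 694.57$)
$\frac{A{\left(-25 \right)} 24}{T} = \frac{- 25 \left(1 - 25\right) 24}{\frac{4862}{7}} = \left(-25\right) \left(-24\right) 24 \cdot \frac{7}{4862} = 600 \cdot 24 \cdot \frac{7}{4862} = 14400 \cdot \frac{7}{4862} = \frac{50400}{2431}$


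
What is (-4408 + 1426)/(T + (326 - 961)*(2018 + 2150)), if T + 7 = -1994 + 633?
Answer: 1491/1324024 ≈ 0.0011261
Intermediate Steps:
T = -1368 (T = -7 + (-1994 + 633) = -7 - 1361 = -1368)
(-4408 + 1426)/(T + (326 - 961)*(2018 + 2150)) = (-4408 + 1426)/(-1368 + (326 - 961)*(2018 + 2150)) = -2982/(-1368 - 635*4168) = -2982/(-1368 - 2646680) = -2982/(-2648048) = -2982*(-1/2648048) = 1491/1324024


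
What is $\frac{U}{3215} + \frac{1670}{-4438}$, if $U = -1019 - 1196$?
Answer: $- \frac{1519922}{1426817} \approx -1.0653$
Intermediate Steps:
$U = -2215$
$\frac{U}{3215} + \frac{1670}{-4438} = - \frac{2215}{3215} + \frac{1670}{-4438} = \left(-2215\right) \frac{1}{3215} + 1670 \left(- \frac{1}{4438}\right) = - \frac{443}{643} - \frac{835}{2219} = - \frac{1519922}{1426817}$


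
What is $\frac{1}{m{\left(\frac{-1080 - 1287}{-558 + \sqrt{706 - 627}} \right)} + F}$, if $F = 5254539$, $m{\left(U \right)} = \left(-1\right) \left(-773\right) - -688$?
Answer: $\frac{1}{5256000} \approx 1.9026 \cdot 10^{-7}$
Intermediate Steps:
$m{\left(U \right)} = 1461$ ($m{\left(U \right)} = 773 + 688 = 1461$)
$\frac{1}{m{\left(\frac{-1080 - 1287}{-558 + \sqrt{706 - 627}} \right)} + F} = \frac{1}{1461 + 5254539} = \frac{1}{5256000}$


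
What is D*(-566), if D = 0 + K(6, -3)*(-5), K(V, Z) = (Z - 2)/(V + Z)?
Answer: -14150/3 ≈ -4716.7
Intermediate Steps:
K(V, Z) = (-2 + Z)/(V + Z)
D = 25/3 (D = 0 + ((-2 - 3)/(6 - 3))*(-5) = 0 + (-5/3)*(-5) = 0 + ((⅓)*(-5))*(-5) = 0 - 5/3*(-5) = 0 + 25/3 = 25/3 ≈ 8.3333)
D*(-566) = (25/3)*(-566) = -14150/3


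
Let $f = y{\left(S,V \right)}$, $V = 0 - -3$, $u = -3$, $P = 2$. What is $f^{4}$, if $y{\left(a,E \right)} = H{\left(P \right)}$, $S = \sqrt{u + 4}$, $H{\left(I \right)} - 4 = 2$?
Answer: $1296$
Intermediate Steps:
$V = 3$ ($V = 0 + 3 = 3$)
$H{\left(I \right)} = 6$ ($H{\left(I \right)} = 4 + 2 = 6$)
$S = 1$ ($S = \sqrt{-3 + 4} = \sqrt{1} = 1$)
$y{\left(a,E \right)} = 6$
$f = 6$
$f^{4} = 6^{4} = 1296$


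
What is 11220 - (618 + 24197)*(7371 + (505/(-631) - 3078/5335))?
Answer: -123119450506706/673277 ≈ -1.8287e+8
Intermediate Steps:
11220 - (618 + 24197)*(7371 + (505/(-631) - 3078/5335)) = 11220 - 24815*(7371 + (505*(-1/631) - 3078*1/5335)) = 11220 - 24815*(7371 + (-505/631 - 3078/5335)) = 11220 - 24815*(7371 - 4636393/3366385) = 11220 - 24815*24808987442/3366385 = 11220 - 1*123127004674646/673277 = 11220 - 123127004674646/673277 = -123119450506706/673277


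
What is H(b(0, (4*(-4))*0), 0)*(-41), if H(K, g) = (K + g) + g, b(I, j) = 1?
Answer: -41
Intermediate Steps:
H(K, g) = K + 2*g
H(b(0, (4*(-4))*0), 0)*(-41) = (1 + 2*0)*(-41) = (1 + 0)*(-41) = 1*(-41) = -41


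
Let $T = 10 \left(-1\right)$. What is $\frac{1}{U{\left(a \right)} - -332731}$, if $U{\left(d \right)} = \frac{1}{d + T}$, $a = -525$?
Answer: $\frac{535}{178011084} \approx 3.0054 \cdot 10^{-6}$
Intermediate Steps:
$T = -10$
$U{\left(d \right)} = \frac{1}{-10 + d}$ ($U{\left(d \right)} = \frac{1}{d - 10} = \frac{1}{-10 + d}$)
$\frac{1}{U{\left(a \right)} - -332731} = \frac{1}{\frac{1}{-10 - 525} - -332731} = \frac{1}{\frac{1}{-535} + 332731} = \frac{1}{- \frac{1}{535} + 332731} = \frac{1}{\frac{178011084}{535}} = \frac{535}{178011084}$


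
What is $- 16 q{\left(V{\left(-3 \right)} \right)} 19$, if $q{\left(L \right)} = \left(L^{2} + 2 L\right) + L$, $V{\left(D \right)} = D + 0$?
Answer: $0$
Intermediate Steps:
$V{\left(D \right)} = D$
$q{\left(L \right)} = L^{2} + 3 L$
$- 16 q{\left(V{\left(-3 \right)} \right)} 19 = - 16 \left(- 3 \left(3 - 3\right)\right) 19 = - 16 \left(\left(-3\right) 0\right) 19 = \left(-16\right) 0 \cdot 19 = 0 \cdot 19 = 0$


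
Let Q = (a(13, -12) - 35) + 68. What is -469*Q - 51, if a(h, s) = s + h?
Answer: -15997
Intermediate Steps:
a(h, s) = h + s
Q = 34 (Q = ((13 - 12) - 35) + 68 = (1 - 35) + 68 = -34 + 68 = 34)
-469*Q - 51 = -469*34 - 51 = -15946 - 51 = -15997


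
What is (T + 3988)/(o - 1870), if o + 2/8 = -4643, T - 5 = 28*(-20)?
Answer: -13732/26053 ≈ -0.52708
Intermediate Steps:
T = -555 (T = 5 + 28*(-20) = 5 - 560 = -555)
o = -18573/4 (o = -¼ - 4643 = -18573/4 ≈ -4643.3)
(T + 3988)/(o - 1870) = (-555 + 3988)/(-18573/4 - 1870) = 3433/(-26053/4) = 3433*(-4/26053) = -13732/26053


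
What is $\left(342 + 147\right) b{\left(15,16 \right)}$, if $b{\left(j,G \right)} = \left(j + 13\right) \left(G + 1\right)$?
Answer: $232764$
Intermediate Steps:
$b{\left(j,G \right)} = \left(1 + G\right) \left(13 + j\right)$ ($b{\left(j,G \right)} = \left(13 + j\right) \left(1 + G\right) = \left(1 + G\right) \left(13 + j\right)$)
$\left(342 + 147\right) b{\left(15,16 \right)} = \left(342 + 147\right) \left(13 + 15 + 13 \cdot 16 + 16 \cdot 15\right) = 489 \left(13 + 15 + 208 + 240\right) = 489 \cdot 476 = 232764$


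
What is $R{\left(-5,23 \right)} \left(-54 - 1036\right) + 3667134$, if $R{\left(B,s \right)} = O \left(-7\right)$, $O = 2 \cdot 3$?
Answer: $3712914$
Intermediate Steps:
$O = 6$
$R{\left(B,s \right)} = -42$ ($R{\left(B,s \right)} = 6 \left(-7\right) = -42$)
$R{\left(-5,23 \right)} \left(-54 - 1036\right) + 3667134 = - 42 \left(-54 - 1036\right) + 3667134 = \left(-42\right) \left(-1090\right) + 3667134 = 45780 + 3667134 = 3712914$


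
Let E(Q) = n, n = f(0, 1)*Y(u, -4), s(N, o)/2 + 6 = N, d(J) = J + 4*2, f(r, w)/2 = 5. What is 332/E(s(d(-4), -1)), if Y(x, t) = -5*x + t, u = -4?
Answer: 83/40 ≈ 2.0750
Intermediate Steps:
f(r, w) = 10 (f(r, w) = 2*5 = 10)
d(J) = 8 + J (d(J) = J + 8 = 8 + J)
Y(x, t) = t - 5*x
s(N, o) = -12 + 2*N
n = 160 (n = 10*(-4 - 5*(-4)) = 10*(-4 + 20) = 10*16 = 160)
E(Q) = 160
332/E(s(d(-4), -1)) = 332/160 = 332*(1/160) = 83/40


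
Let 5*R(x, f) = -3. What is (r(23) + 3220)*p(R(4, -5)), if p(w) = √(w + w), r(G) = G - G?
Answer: 644*I*√30 ≈ 3527.3*I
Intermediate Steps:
R(x, f) = -⅗ (R(x, f) = (⅕)*(-3) = -⅗)
r(G) = 0
p(w) = √2*√w (p(w) = √(2*w) = √2*√w)
(r(23) + 3220)*p(R(4, -5)) = (0 + 3220)*(√2*√(-⅗)) = 3220*(√2*(I*√15/5)) = 3220*(I*√30/5) = 644*I*√30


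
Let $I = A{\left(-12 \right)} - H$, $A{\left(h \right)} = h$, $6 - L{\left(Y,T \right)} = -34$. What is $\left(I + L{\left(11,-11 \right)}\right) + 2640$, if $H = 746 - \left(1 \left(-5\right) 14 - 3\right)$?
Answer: $1849$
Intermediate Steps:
$L{\left(Y,T \right)} = 40$ ($L{\left(Y,T \right)} = 6 - -34 = 6 + 34 = 40$)
$H = 819$ ($H = 746 - \left(\left(-5\right) 14 - 3\right) = 746 - \left(-70 - 3\right) = 746 - -73 = 746 + 73 = 819$)
$I = -831$ ($I = -12 - 819 = -831$)
$\left(I + L{\left(11,-11 \right)}\right) + 2640 = \left(-831 + 40\right) + 2640 = -791 + 2640 = 1849$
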